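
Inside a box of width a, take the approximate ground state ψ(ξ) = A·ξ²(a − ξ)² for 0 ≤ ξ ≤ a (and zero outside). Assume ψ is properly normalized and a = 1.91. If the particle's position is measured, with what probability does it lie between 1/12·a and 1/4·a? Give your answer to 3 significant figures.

P ≈ 0.0485

The probability is P = ∫ |ψ|² dξ over [1/12·a, 1/4·a].
With A² fixed by ∫|ψ|² = 1, i.e. A² = (a^9/630)^(−1), substitute and integrate.
In terms of u = ξ/a (A² and the length scale cancel between numerator and denominator), P = [∫_{1/12}^{1/4} u^4·(1 - u)^4 du] / [∫_{0}^{1} u^4·(1 - u)^4 du].
Using ∫ u^4·(1 - u)^4 du = u^5·(70·u^4 - 315·u^3 + 540·u^2 - 420·u + 126)/630, the numerator is ≈ 0.000077059 and the denominator is 1/630.
This works out to P = 0.04855.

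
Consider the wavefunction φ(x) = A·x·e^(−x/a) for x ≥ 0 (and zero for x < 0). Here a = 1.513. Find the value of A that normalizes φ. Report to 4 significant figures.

A ≈ 1.075

We need A² ∫|f|² dx = 1, taking the integral from 0 to ∞.
Recall ∫₀^∞ x^m e^(−x/β) dx = m!·β^(m+1), ∫|φ|² dx = A²·(a^3/4).
Hence A² = 1/[a^3/4].
Substituting a = 1.513 gives A² = 1.1549, so A = 1.0747.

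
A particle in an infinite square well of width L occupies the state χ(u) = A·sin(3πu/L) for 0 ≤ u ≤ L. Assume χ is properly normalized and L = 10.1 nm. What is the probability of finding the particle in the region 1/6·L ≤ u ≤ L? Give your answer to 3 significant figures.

|χ|² is the probability density, so P = ∫_{1/6·L}^{L} |χ|² du.
The normalization integral ∫|χ|²du over the whole domain equals L/2·A², and A² cancels in the ratio.
Let t = u/L; then A² and the length scale cancel, so P = ∫_{1/6}^{1} sin(3·π·t)^2 dt ÷ ∫_{0}^{1} sin(3·π·t)^2 dt.
Using ∫ sin(3·π·t)^2 dt = t/2 - sin(6·π·t)/(12·π), the numerator is 5/12 and the denominator is 1/2.
The result is P = 5/6.

P ≈ 0.833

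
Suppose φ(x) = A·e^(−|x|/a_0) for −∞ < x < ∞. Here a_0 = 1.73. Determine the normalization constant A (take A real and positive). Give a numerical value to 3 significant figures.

A ≈ 0.760

The normalization condition is ∫|φ|² dx = 1 from −∞ to ∞.
With ∫₀^∞ x^0 e^(−αx) dx = 0!/α^1, the integral (without the A² prefactor) comes out to a_0.
So A² = (a_0)^(−1).
Substituting a_0 = 1.73 gives A² = 0.5780, so A = 0.7603.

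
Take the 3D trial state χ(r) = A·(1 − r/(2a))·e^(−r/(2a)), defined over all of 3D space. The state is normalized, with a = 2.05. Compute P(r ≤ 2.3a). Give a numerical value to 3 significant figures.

P = ∫ |χ|² 4πr² dr over r ≤ 2.3a.
Normalization gives A² = 1/(8·π·a^3).
Substituting u = r/a, A², 4π and the length scale all cancel in the ratio: P = ∫_{0}^{2.3} u^2·(1 - u/2)^2·e^(-u) du / ∫_{0}^{∞} u^2·(1 - u/2)^2·e^(-u) du.
Using ∫ u^2·(1 - u/2)^2·e^(-u) du = -(u^4/4 + u^2 + 2·u + 2)·e^(-u), the numerator is ≈ 0.10651 and the denominator is 2.
This evaluates to P = 0.05325.

P ≈ 0.0533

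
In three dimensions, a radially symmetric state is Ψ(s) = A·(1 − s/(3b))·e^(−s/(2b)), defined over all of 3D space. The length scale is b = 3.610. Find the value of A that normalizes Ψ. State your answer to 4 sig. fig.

We need A² ∫|f|² 4πs² ds = 1, taking the integral from 0 to ∞.
(Spherical symmetry: dV = 4πs² ds.)
∫|Ψ|² 4πs² ds = A²·(8·π·b^3/3).
So A² = (8·π·b^3/3)^(−1).
With b = 3.610: A² = 0.0025372 and A = 0.050371.

A ≈ 0.05037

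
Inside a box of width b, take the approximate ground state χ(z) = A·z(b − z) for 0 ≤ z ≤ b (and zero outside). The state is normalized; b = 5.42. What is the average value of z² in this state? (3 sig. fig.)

By definition ⟨z²⟩ = ∫ z^2 |χ(z)|² dz.
Expanding the polynomial and integrating term by term, the ratio of the moment integral to the normalization integral gives ⟨z²⟩ = 2·b^2/7.
With b = 5.42, ⟨z^2⟩ = 8.393.

⟨z^2⟩ ≈ 8.39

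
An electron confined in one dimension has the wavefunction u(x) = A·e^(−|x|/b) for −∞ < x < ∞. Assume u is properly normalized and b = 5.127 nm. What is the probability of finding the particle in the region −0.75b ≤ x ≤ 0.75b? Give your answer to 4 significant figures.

P ≈ 0.7769

P = ∫_{−0.75b}^{0.75b} |u(x)|² dx.
The normalization integral ∫|u|²dx over the whole domain equals b·A², and A² cancels in the ratio.
Both integrals are even about x = 0, so only the x ≥ 0 halves are needed (the factors of 2 cancel). Substituting t = x/b, A² and the length scale cancel in the ratio: P = ∫_{0}^{0.75} e^(-2·t) dt / ∫_{0}^{∞} e^(-2·t) dt.
With ∫ e^(-2·t) dt = -e^(-2·t)/2 + C, the region integral is 1/2 - e^(-3/2)/2 and the full one is 1/2.
Taking the ratio, P = 0.77687.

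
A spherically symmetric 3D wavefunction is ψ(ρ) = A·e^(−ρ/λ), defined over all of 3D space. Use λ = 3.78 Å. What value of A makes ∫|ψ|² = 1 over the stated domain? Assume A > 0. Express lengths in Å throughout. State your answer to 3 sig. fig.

We need A² ∫|f|² 4πρ² dρ = 1, taking the integral from 0 to ∞.
(Spherical symmetry: dV = 4πρ² dρ.)
Using ∫₀^∞ ρⁿ e^(−αρ) dρ = n!/αⁿ⁺¹, carrying out the integral gives A² · π·λ^3.
Substituting λ = 3.78 gives A² = 0.005894, so A = 0.07677.

A ≈ 0.0768 Å^(-3/2)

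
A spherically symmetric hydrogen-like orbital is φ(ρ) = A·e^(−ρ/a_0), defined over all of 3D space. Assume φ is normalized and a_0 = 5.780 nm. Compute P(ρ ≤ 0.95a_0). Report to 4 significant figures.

Integrate the radial probability density 4πρ²|φ|² over ρ ≤ 0.95a_0.
A² is fixed by ∫₀^∞ 4πρ²|φ|² dρ = 1, i.e. A² = (π·a_0^3)^(−1).
Substituting u = ρ/a_0, A², 4π and the length scale all cancel in the ratio: P = ∫_{0}^{0.95} u^2·e^(-2·u) du / ∫_{0}^{∞} u^2·e^(-2·u) du.
With ∫ u^2·e^(-2·u) du = -(2·u^2 + 2·u + 1)·e^(-2·u)/4 + C, the region integral is 1/4 - 941·e^(-19/10)/800 and the full one is 1/4.
This evaluates to P = 0.29628.

P ≈ 0.2963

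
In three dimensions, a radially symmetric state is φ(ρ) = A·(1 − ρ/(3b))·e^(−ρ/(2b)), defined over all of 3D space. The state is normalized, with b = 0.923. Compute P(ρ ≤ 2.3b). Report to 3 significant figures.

P = ∫ |φ|² 4πρ² dρ over ρ ≤ 2.3b.
A² is fixed by ∫₀^∞ 4πρ²|φ|² dρ = 1, i.e. A² = (8·π·b^3/3)^(−1).
Substituting u = ρ/b, A², 4π and the length scale all cancel in the ratio: P = ∫_{0}^{2.3} u^2·(1 - u/3)^2·e^(-u) du / ∫_{0}^{∞} u^2·(1 - u/3)^2·e^(-u) du.
With ∫ u^2·(1 - u/3)^2·e^(-u) du = (-u^4 + 2·u^3 - 3·u^2 - 6·u - 6)·e^(-u)/9 + C, the region integral is ≈ 0.22865 and the full one is 2/3.
This evaluates to P = 0.3430.

P ≈ 0.343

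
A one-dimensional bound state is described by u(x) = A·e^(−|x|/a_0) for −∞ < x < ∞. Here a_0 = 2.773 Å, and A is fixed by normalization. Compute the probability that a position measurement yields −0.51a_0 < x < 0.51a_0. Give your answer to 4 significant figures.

P ≈ 0.6394

The probability is P = ∫ |u|² dx over [−0.51a_0, 0.51a_0].
With A² fixed by ∫|u|² = 1, i.e. A² = (a_0)^(−1), substitute and integrate.
By symmetry take twice the x ≥ 0 contribution in numerator and denominator; the 2's cancel. Let t = x/a_0; then A² and the length scale cancel, so P = ∫_{0}^{0.51} e^(-2·t) dt ÷ ∫_{0}^{∞} e^(-2·t) dt.
An antiderivative of e^(-2·t) is -e^(-2·t)/2; evaluating from 0 to 0.51 gives 1/2 - e^(-51/50)/2, while the full integral is 1/2.
The result is P = 0.63941.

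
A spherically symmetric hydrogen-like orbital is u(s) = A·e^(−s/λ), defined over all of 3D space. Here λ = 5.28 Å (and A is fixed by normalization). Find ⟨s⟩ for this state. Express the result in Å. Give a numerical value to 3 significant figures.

The expectation value is the |u|²-weighted average of s: ∫ s|u|² 4πs² ds.
Recall ∫₀^∞ s^m e^(−s/β) ds = m!·β^(m+1), since the A² factors cancel between numerator and denominator, ⟨s⟩ = 3·λ/2.
Putting λ = 5.28 gives 7.920.

⟨s⟩ ≈ 7.92 Å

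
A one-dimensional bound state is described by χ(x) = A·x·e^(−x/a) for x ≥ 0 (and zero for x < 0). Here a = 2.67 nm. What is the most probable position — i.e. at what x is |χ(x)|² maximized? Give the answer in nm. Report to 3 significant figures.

x ≈ 2.67 nm

Differentiate |χ(x)|² with respect to x and set to zero.
This gives x = a.
With a = 2.67, the most probable position is 2.670 nm.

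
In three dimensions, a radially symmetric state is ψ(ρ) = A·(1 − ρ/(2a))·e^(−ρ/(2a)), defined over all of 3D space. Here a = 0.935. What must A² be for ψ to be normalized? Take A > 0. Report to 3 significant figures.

We need A² ∫|f|² 4πρ² dρ = 1, taking the integral from 0 to ∞.
∫|ψ|² 4πρ² dρ = A²·(8·π·a^3).
With a = 0.935: A² = 0.04868 and A = 0.2206.

A^2 ≈ 0.0487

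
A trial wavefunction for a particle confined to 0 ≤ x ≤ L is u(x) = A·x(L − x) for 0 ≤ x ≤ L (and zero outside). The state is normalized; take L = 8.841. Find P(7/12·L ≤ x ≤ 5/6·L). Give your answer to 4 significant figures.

P = ∫_{7/12·L}^{5/6·L} |u(x)|² dx.
Since A² = 1/(L^5/30), this is the region integral divided by the full normalization integral.
In terms of t = x/L (A² and the length scale cancel between numerator and denominator), P = [∫_{7/12}^{5/6} t^2·(1 - t)^2 dt] / [∫_{0}^{1} t^2·(1 - t)^2 dt].
With ∫ t^2·(1 - t)^2 dt = t^3·(6·t^2 - 15·t + 10)/30 + C, the region integral is ≈ 0.0103709 and the full one is 1/30.
Evaluating gives P = 0.31113.

P ≈ 0.3111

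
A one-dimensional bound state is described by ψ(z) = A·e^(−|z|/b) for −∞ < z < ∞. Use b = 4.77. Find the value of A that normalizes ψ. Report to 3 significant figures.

Require ∫ |ψ|² dz = 1 over the whole domain.
The integral (without the A² prefactor) comes out to b.
So A² = (b)^(−1).
Substituting b = 4.77 gives A² = 0.2096, so A = 0.4579.

A ≈ 0.458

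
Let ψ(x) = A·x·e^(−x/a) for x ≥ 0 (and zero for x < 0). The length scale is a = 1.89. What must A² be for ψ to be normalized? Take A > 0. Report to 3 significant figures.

The normalization condition is ∫|ψ|² dx = 1 from 0 to ∞.
Recall ∫₀^∞ x^m e^(−x/β) dx = m!·β^(m+1), the integral (without the A² prefactor) comes out to a^3/4.
Hence A² = 1/[a^3/4].
Substituting a = 1.89 gives A² = 0.5925, so A = 0.7697.

A^2 ≈ 0.592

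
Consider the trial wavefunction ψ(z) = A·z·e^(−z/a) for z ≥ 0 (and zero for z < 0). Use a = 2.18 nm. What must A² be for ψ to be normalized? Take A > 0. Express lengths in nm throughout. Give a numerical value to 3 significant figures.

A^2 ≈ 0.386 nm^(-3)

Require ∫ |ψ|² dz = 1 over the whole domain.
With ψ = A·z·e^(−z/a), the integral evaluates to A²·[a^3/4].
With a = 2.18: A² = 0.3861 and A = 0.6214.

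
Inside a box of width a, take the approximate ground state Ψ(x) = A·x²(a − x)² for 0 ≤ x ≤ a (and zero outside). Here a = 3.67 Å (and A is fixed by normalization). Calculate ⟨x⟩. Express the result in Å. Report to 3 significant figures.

⟨x⟩ = ∫ x |Ψ|² dx over the full domain.
Expanding the polynomial and integrating term by term, evaluating both integrals, ⟨x⟩ = a/2.
With a = 3.67, ⟨x⟩ = 1.835.

⟨x⟩ ≈ 1.84 Å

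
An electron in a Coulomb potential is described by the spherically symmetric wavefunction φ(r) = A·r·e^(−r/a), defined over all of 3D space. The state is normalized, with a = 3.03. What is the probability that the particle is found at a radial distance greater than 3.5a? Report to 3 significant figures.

P ≈ 0.173

Integrate the radial probability density 4πr²|φ|² over r > 3.5a.
The full normalization integral is A²·[3·π·a^5] = 1, fixing A².
In terms of u = r/a (A², 4π and the length scale all cancel between numerator and denominator), P = [∫_{3.5}^{∞} u^4·e^(-2·u) du] / [∫_{0}^{∞} u^4·e^(-2·u) du].
An antiderivative of u^4·e^(-2·u) is -(u^4/2 + u^3 + 3·u^2/2 + 3·u/2 + 3/4)·e^(-2·u); evaluating from 3.5 to ∞ gives 4553·e^(-7)/32, while the full integral is 3/4.
This evaluates to P = 0.1730.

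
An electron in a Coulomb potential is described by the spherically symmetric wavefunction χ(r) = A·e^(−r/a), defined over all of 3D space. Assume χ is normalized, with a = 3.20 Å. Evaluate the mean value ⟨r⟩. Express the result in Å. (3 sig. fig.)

⟨r⟩ ≈ 4.80 Å

The expectation value is the |χ|²-weighted average of r: ∫ r|χ|² 4πr² dr.
With ∫₀^∞ r^3 e^(−αr) dr = 3!/α^4, the ratio of the moment integral to the normalization integral gives ⟨r⟩ = 3·a/2.
With a = 3.20, ⟨r⟩ = 4.800.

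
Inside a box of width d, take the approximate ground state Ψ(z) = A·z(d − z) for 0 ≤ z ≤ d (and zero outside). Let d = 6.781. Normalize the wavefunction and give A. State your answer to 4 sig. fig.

A ≈ 0.04574

We need A² ∫|f|² dz = 1, taking the integral from 0 to d.
Expanding the polynomial and integrating term by term, carrying out the integral gives A² · d^5/30.
Hence A² = 1/[d^5/30].
With d = 6.781: A² = 0.0020924 and A = 0.045743.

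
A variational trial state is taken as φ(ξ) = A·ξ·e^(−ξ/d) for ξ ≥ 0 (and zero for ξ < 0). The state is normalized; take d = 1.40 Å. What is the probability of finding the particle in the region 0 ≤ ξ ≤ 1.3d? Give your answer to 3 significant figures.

The probability is P = ∫ |φ|² dξ over [0, 1.3d].
With A² fixed by ∫|φ|² = 1, i.e. A² = (d^3/4)^(−1), substitute and integrate.
Let u = ξ/d; then A² and the length scale cancel, so P = ∫_{0}^{1.3} u^2·e^(-2·u) du ÷ ∫_{0}^{∞} u^2·e^(-2·u) du.
Using ∫ u^2·e^(-2·u) du = -(2·u^2 + 2·u + 1)·e^(-2·u)/4, the numerator is 1/4 - 349·e^(-13/5)/200 and the denominator is 1/4.
Taking the ratio, P = 0.4816.

P ≈ 0.482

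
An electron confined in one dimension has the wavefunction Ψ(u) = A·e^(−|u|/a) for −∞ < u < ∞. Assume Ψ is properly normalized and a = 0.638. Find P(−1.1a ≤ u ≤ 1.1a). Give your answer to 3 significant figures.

|Ψ|² is the probability density, so P = ∫_{−1.1a}^{1.1a} |Ψ|² du.
With A² fixed by ∫|Ψ|² = 1, i.e. A² = (a)^(−1), substitute and integrate.
Both integrals are even about u = 0, so only the u ≥ 0 halves are needed (the factors of 2 cancel). Let t = u/a; then A² and the length scale cancel, so P = ∫_{0}^{1.1} e^(-2·t) dt ÷ ∫_{0}^{∞} e^(-2·t) dt.
Using ∫ e^(-2·t) dt = -e^(-2·t)/2, the numerator is 1/2 - e^(-11/5)/2 and the denominator is 1/2.
The result is P = 0.8892.

P ≈ 0.889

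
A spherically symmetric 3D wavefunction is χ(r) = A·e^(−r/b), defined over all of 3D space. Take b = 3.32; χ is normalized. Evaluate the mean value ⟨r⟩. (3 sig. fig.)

⟨r⟩ ≈ 4.98

By definition ⟨r⟩ = ∫ r |χ(r)|² 4πr² dr.
The ratio of the moment integral to the normalization integral gives ⟨r⟩ = 3·b/2.
Putting b = 3.32 gives 4.980.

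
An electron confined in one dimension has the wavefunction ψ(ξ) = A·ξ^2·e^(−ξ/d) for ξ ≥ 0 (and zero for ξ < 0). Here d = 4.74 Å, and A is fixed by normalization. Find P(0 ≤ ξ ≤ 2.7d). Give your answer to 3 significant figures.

P ≈ 0.627

P = ∫_{0}^{2.7d} |ψ(ξ)|² dξ.
With A² fixed by ∫|ψ|² = 1, i.e. A² = (3·d^5/4)^(−1), substitute and integrate.
Let u = ξ/d; then A² and the length scale cancel, so P = ∫_{0}^{2.7} u^4·e^(-2·u) du ÷ ∫_{0}^{∞} u^4·e^(-2·u) du.
With ∫ u^4·e^(-2·u) du = -(u^4/2 + u^3 + 3·u^2/2 + 3·u/2 + 3/4)·e^(-2·u) + C, the region integral is ≈ 0.47002 and the full one is 3/4.
This works out to P = 0.6267.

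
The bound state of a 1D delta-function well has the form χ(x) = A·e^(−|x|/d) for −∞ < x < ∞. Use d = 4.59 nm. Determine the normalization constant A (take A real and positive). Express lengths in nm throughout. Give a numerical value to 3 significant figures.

A ≈ 0.467 nm^(-1/2)

Require ∫ |χ|² dx = 1 over the whole domain.
Carrying out the integral gives A² · d.
Setting this equal to 1 gives A² = 1/(d).
Plugging in d = 4.59 yields A = 0.4668.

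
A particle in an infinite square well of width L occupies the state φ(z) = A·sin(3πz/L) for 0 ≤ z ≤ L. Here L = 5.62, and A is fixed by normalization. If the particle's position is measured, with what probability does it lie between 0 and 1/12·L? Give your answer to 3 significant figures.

P ≈ 0.0303

The probability is P = ∫ |φ|² dz over [0, 1/12·L].
With A² fixed by ∫|φ|² = 1, i.e. A² = (L/2)^(−1), substitute and integrate.
Substituting u = z/L, A² and the length scale cancel in the ratio: P = ∫_{0}^{1/12} sin(3·π·u)^2 du / ∫_{0}^{1} sin(3·π·u)^2 du.
An antiderivative of sin(3·π·u)^2 is u/2 - sin(6·π·u)/(12·π); evaluating from 0 to 1/12 gives 1/24 - 1/(12·π), while the full integral is 1/2.
The result is P = (-2 + π)/(12·π).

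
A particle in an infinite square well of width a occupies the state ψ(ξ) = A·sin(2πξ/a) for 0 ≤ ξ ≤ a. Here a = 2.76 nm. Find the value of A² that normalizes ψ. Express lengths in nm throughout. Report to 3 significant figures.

We need A² ∫|f|² dξ = 1, taking the integral from 0 to a.
The integral (without the A² prefactor) comes out to a/2.
With a = 2.76: A² = 0.7246 and A = 0.8513.

A^2 ≈ 0.725 nm^(-1)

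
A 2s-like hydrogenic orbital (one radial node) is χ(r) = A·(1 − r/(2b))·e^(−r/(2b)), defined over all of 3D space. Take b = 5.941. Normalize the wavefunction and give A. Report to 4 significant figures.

Require ∫ |χ|² 4πr² dr = 1 over the whole domain.
Using ∫₀^∞ rⁿ e^(−αr) dr = n!/αⁿ⁺¹, carrying out the integral gives A² · 8·π·b^3.
So A² = (8·π·b^3)^(−1).
With b = 5.941: A² = 0.00018975 and A = 0.013775.

A ≈ 0.01377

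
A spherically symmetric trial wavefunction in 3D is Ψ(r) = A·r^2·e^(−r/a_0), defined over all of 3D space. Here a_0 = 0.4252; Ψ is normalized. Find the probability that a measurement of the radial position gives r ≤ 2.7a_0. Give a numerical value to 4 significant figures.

P ≈ 0.2983

Integrate the radial probability density 4πr²|Ψ|² over r ≤ 2.7a_0.
A² is fixed by ∫₀^∞ 4πr²|Ψ|² dr = 1, i.e. A² = (45·π·a_0^7/2)^(−1).
Substituting u = r/a_0, A², 4π and the length scale all cancel in the ratio: P = ∫_{0}^{2.7} u^6·e^(-2·u) du / ∫_{0}^{∞} u^6·e^(-2·u) du.
With ∫ u^6·e^(-2·u) du = -(4·u^6 + 12·u^5 + 30·u^4 + 60·u^3 + 90·u^2 + 90·u + 45)·e^(-2·u)/8 + C, the region integral is ≈ 1.67810 and the full one is 45/8.
This evaluates to P = 0.29833.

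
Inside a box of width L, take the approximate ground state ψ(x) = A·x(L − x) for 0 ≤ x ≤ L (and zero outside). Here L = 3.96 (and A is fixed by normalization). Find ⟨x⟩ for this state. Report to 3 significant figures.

⟨x⟩ ≈ 1.98

The expectation value is the |ψ|²-weighted average of x: ∫ x|ψ|² dx.
Since the A² factors cancel between numerator and denominator, ⟨x⟩ = L/2.
With L = 3.96, ⟨x⟩ = 1.980.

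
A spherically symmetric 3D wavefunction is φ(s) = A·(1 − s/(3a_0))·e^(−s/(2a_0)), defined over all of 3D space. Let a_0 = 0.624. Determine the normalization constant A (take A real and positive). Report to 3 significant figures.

A ≈ 0.701

Normalization requires ∫|φ|² 4πs² ds = 1, integrated from 0 to ∞.
(Spherical symmetry: dV = 4πs² ds.)
∫|φ|² 4πs² ds = A²·(8·π·a_0^3/3).
Substituting a_0 = 0.624 gives A² = 0.4913, so A = 0.7009.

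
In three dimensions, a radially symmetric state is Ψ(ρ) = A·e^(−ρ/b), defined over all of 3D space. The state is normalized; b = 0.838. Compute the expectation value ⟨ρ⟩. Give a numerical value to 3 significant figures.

⟨ρ⟩ ≈ 1.26

⟨ρ⟩ = ∫ ρ |Ψ|² 4πρ² dρ over the full domain.
With ∫₀^∞ ρ^3 e^(−αρ) dρ = 3!/α^4, the ratio of the moment integral to the normalization integral gives ⟨ρ⟩ = 3·b/2.
Putting b = 0.838 gives 1.257.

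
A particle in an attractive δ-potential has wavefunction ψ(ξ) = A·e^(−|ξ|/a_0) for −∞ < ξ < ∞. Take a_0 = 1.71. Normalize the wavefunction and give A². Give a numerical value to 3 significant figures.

A^2 ≈ 0.585

We need A² ∫|f|² dξ = 1, taking the integral from −∞ to ∞.
Carrying out the integral gives A² · a_0.
Substituting a_0 = 1.71 gives A² = 0.5848, so A = 0.7647.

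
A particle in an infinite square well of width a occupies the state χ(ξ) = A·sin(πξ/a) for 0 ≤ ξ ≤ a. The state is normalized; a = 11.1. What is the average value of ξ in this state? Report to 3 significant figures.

⟨ξ⟩ = ∫ ξ |χ|² dξ over the full domain.
Evaluating both integrals, ⟨ξ⟩ = a/2.
With a = 11.1, ⟨ξ⟩ = 5.550.

⟨ξ⟩ ≈ 5.55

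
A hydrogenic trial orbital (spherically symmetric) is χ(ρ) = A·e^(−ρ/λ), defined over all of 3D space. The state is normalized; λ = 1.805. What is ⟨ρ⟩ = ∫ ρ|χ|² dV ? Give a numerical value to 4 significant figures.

⟨ρ⟩ ≈ 2.708

⟨ρ⟩ = ∫ ρ |χ|² 4πρ² dρ over the full domain.
Evaluating both integrals, ⟨ρ⟩ = 3·λ/2.
Putting λ = 1.805 gives 2.7075.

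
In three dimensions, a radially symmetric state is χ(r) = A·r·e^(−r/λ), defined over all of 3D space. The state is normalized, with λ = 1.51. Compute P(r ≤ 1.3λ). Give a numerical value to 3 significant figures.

With dV = 4πr²dr, the probability is ∫|χ|² dV over r ≤ 1.3λ.
The full normalization integral is A²·[3·π·λ^5] = 1, fixing A².
Substituting u = r/λ, A², 4π and the length scale all cancel in the ratio: P = ∫_{0}^{1.3} u^4·e^(-2·u) du / ∫_{0}^{∞} u^4·e^(-2·u) du.
Using ∫ u^4·e^(-2·u) du = -(u^4/2 + u^3 + 3·u^2/2 + 3·u/2 + 3/4)·e^(-2·u), the numerator is ≈ 0.091932 and the denominator is 3/4.
Taking the ratio yields P = 0.1226.

P ≈ 0.123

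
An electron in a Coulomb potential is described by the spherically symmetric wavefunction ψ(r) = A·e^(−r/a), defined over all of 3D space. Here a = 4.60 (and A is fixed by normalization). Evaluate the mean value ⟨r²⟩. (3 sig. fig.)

⟨r^2⟩ ≈ 63.5

The expectation value is the |ψ|²-weighted average of r^2: ∫ r^2|ψ|² 4πr² dr.
Recall ∫₀^∞ r^m e^(−r/β) dr = m!·β^(m+1), evaluating both integrals, ⟨r²⟩ = 3·a^2.
Putting a = 4.60 gives 63.48.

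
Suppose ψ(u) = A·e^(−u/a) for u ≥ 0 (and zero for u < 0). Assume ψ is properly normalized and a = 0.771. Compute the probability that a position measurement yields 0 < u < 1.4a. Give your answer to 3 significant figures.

P ≈ 0.939

The probability is P = ∫ |ψ|² du over [0, 1.4a].
The normalization integral ∫|ψ|²du over the whole domain equals a/2·A², and A² cancels in the ratio.
Substituting t = u/a, A² and the length scale cancel in the ratio: P = ∫_{0}^{1.4} e^(-2·t) dt / ∫_{0}^{∞} e^(-2·t) dt.
Using ∫ e^(-2·t) dt = -e^(-2·t)/2, the numerator is 1/2 - e^(-14/5)/2 and the denominator is 1/2.
This works out to P = 0.9392.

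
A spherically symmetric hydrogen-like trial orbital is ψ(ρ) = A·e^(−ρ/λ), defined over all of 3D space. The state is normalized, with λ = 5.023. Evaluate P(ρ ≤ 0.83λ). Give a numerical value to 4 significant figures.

With dV = 4πρ²dρ, the probability is ∫|ψ|² dV over ρ ≤ 0.83λ.
The full normalization integral is A²·[π·λ^3] = 1, fixing A².
In terms of u = ρ/λ (A², 4π and the length scale all cancel between numerator and denominator), P = [∫_{0}^{0.83} u^2·e^(-2·u) du] / [∫_{0}^{∞} u^2·e^(-2·u) du].
An antiderivative of u^2·e^(-2·u) is -(2·u^2 + 2·u + 1)·e^(-2·u)/4; evaluating from 0 to 0.83 gives ≈ 0.0580642, while the full integral is 1/4.
The region integral divided by the full integral gives P = 0.23226.

P ≈ 0.2323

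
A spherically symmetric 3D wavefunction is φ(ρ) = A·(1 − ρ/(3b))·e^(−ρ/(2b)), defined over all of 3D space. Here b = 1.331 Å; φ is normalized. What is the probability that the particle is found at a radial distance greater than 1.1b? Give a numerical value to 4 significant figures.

P ≈ 0.8340

P = ∫ |φ|² 4πρ² dρ over ρ > 1.1b.
Normalization gives A² = 1/(8·π·b^3/3).
In terms of u = ρ/b (A², 4π and the length scale all cancel between numerator and denominator), P = [∫_{1.1}^{∞} u^2·(1 - u/3)^2·e^(-u) du] / [∫_{0}^{∞} u^2·(1 - u/3)^2·e^(-u) du].
An antiderivative of u^2·(1 - u/3)^2·e^(-u) is (-u^4 + 2·u^3 - 3·u^2 - 6·u - 6)·e^(-u)/9; evaluating from 1.1 to ∞ gives ≈ 0.555972, while the full integral is 2/3.
Taking the ratio yields P = 0.83396.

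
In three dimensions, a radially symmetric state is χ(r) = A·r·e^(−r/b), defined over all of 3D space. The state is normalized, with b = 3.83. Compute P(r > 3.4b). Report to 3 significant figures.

Integrate the radial probability density 4πr²|χ|² over r > 3.4b.
Normalization gives A² = 1/(3·π·b^5).
In terms of u = r/b (A², 4π and the length scale all cancel between numerator and denominator), P = [∫_{3.4}^{∞} u^4·e^(-2·u) du] / [∫_{0}^{∞} u^4·e^(-2·u) du].
Using ∫ u^4·e^(-2·u) du = -(u^4/2 + u^3 + 3·u^2/2 + 3·u/2 + 3/4)·e^(-2·u), the numerator is ≈ 0.14402 and the denominator is 3/4.
Taking the ratio yields P = 0.1920.

P ≈ 0.192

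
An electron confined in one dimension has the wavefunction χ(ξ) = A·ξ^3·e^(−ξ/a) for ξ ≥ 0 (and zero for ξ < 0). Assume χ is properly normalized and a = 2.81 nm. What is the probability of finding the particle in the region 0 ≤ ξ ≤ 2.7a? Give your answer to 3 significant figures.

The probability is P = ∫ |χ|² dξ over [0, 2.7a].
The normalization integral ∫|χ|²dξ over the whole domain equals 45·a^7/8·A², and A² cancels in the ratio.
In terms of u = ξ/a (A² and the length scale cancel between numerator and denominator), P = [∫_{0}^{2.7} u^6·e^(-2·u) du] / [∫_{0}^{∞} u^6·e^(-2·u) du].
Using ∫ u^6·e^(-2·u) du = -(4·u^6 + 12·u^5 + 30·u^4 + 60·u^3 + 90·u^2 + 90·u + 45)·e^(-2·u)/8, the numerator is ≈ 1.6781 and the denominator is 45/8.
The result is P = 0.2983.

P ≈ 0.298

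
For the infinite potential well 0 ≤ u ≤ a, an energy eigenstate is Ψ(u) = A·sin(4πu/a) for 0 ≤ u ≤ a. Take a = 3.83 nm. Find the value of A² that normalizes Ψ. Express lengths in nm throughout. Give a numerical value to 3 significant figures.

A^2 ≈ 0.522 nm^(-1)

Normalization requires ∫|Ψ|² du = 1, integrated from 0 to a.
With ∫₀^a sin²(nπu/a) du = a/2, ∫|Ψ|² du = A²·(a/2).
Setting this equal to 1 gives A² = 1/(a/2).
With a = 3.83: A² = 0.5222 and A = 0.7226.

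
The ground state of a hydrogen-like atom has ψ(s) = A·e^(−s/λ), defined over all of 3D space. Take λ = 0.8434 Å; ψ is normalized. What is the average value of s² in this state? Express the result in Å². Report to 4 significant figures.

⟨s²⟩ = ∫ s^2 |ψ|² 4πs² ds over the full domain.
Since the A² factors cancel between numerator and denominator, ⟨s²⟩ = 3·λ^2.
With λ = 0.8434, ⟨s^2⟩ = 2.1340.

⟨s^2⟩ ≈ 2.134 Å^2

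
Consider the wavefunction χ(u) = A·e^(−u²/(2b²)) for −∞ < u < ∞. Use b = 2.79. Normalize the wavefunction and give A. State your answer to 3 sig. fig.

A ≈ 0.450

The normalization condition is ∫|χ|² du = 1 from −∞ to ∞.
With χ = A·e^(−u²/(2b²)), the integral evaluates to A²·[√(π)·b].
So A² = (√(π)·b)^(−1).
With b = 2.79: A² = 0.2022 and A = 0.4497.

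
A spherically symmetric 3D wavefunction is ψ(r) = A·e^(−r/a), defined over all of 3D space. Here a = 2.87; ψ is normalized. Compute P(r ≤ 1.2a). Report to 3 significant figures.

P ≈ 0.430

P = ∫ |ψ|² 4πr² dr over r ≤ 1.2a.
A² is fixed by ∫₀^∞ 4πr²|ψ|² dr = 1, i.e. A² = (π·a^3)^(−1).
Let u = r/a; then A², 4π and the length scale all cancel, so P = ∫_{0}^{1.2} u^2·e^(-2·u) du ÷ ∫_{0}^{∞} u^2·e^(-2·u) du.
Using ∫ u^2·e^(-2·u) du = -(2·u^2 + 2·u + 1)·e^(-2·u)/4, the numerator is 1/4 - 157·e^(-12/5)/100 and the denominator is 1/4.
Taking the ratio yields P = 0.4303.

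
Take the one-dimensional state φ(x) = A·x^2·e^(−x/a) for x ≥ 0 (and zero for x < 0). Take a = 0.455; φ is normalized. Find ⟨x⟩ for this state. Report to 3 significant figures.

The expectation value is the |φ|²-weighted average of x: ∫ x|φ|² dx.
With ∫₀^∞ x^5 e^(−αx) dx = 5!/α^6, since the A² factors cancel between numerator and denominator, ⟨x⟩ = 5·a/2.
Putting a = 0.455 gives 1.138.

⟨x⟩ ≈ 1.14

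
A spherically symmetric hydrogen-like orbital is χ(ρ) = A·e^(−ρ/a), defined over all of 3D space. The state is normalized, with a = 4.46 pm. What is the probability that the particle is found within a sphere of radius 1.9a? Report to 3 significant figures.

P ≈ 0.731

With dV = 4πρ²dρ, the probability is ∫|χ|² dV over ρ ≤ 1.9a.
Normalization gives A² = 1/(π·a^3).
Let u = ρ/a; then A², 4π and the length scale all cancel, so P = ∫_{0}^{1.9} u^2·e^(-2·u) du ÷ ∫_{0}^{∞} u^2·e^(-2·u) du.
Using ∫ u^2·e^(-2·u) du = -(2·u^2 + 2·u + 1)·e^(-2·u)/4, the numerator is 1/4 - 601·e^(-19/5)/200 and the denominator is 1/4.
The region integral divided by the full integral gives P = 0.7311.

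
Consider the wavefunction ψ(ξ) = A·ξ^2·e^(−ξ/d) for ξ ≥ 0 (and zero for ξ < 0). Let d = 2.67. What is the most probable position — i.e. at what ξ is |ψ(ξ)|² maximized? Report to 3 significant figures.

Differentiate |ψ(ξ)|² with respect to ξ and set to zero.
This gives ξ = 2·d.
With d = 2.67, the most probable position is 5.340.

ξ ≈ 5.34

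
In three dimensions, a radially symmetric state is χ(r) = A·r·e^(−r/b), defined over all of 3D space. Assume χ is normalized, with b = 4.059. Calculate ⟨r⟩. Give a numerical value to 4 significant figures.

⟨r⟩ ≈ 10.15

The expectation value is the |χ|²-weighted average of r: ∫ r|χ|² 4πr² dr.
Since the A² factors cancel between numerator and denominator, ⟨r⟩ = 5·b/2.
With b = 4.059, ⟨r⟩ = 10.148.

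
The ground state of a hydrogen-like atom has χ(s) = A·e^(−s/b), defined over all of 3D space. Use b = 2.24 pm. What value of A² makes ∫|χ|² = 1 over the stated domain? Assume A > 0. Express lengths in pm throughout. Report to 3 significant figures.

Normalization requires ∫|χ|² 4πs² ds = 1, integrated from 0 to ∞.
With χ = A·e^(−s/b), the integral evaluates to A²·[π·b^3].
So A² = (π·b^3)^(−1).
With b = 2.24: A² = 0.02832 and A = 0.1683.

A^2 ≈ 0.0283 pm^(-3)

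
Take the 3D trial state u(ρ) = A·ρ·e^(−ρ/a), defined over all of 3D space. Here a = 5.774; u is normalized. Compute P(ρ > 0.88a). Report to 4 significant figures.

P = ∫ |u|² 4πρ² dρ over ρ > 0.88a.
The full normalization integral is A²·[3·π·a^5] = 1, fixing A².
Substituting t = ρ/a, A², 4π and the length scale all cancel in the ratio: P = ∫_{0.88}^{∞} t^4·e^(-2·t) dt / ∫_{0}^{∞} t^4·e^(-2·t) dt.
An antiderivative of t^4·e^(-2·t) is -(t^4/2 + t^3 + 3·t^2/2 + 3·t/2 + 3/4)·e^(-2·t); evaluating from 0.88 to ∞ gives ≈ 0.724811, while the full integral is 3/4.
This evaluates to P = 0.96641.

P ≈ 0.9664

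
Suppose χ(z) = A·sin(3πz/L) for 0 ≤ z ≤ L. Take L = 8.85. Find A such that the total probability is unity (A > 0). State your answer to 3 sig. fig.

Require ∫ |χ|² dz = 1 over the whole domain.
With χ = A·sin(3πz/L), the integral evaluates to A²·[L/2].
Hence A² = 1/[L/2].
With L = 8.85: A² = 0.2260 and A = 0.4754.

A ≈ 0.475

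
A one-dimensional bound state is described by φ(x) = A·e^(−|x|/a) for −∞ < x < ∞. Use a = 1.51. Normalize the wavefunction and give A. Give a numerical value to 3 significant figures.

A ≈ 0.814

Normalization requires ∫|φ|² dx = 1, integrated from −∞ to ∞.
With ∫₀^∞ x^0 e^(−αx) dx = 0!/α^1, ∫|φ|² dx = A²·(a).
Setting this equal to 1 gives A² = 1/(a).
With a = 1.51: A² = 0.6623 and A = 0.8138.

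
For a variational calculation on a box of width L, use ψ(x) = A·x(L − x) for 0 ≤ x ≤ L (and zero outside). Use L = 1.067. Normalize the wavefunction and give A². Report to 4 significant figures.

A^2 ≈ 21.69

We need A² ∫|f|² dx = 1, taking the integral from 0 to L.
Expanding the polynomial and integrating term by term, the integral (without the A² prefactor) comes out to L^5/30.
Hence A² = 1/[L^5/30].
Substituting L = 1.067 gives A² = 21.692, so A = 4.6575.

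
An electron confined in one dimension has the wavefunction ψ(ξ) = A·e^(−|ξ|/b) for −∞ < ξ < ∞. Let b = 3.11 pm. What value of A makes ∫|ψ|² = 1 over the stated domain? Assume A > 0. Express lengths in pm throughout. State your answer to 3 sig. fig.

A ≈ 0.567 pm^(-1/2)

The normalization condition is ∫|ψ|² dξ = 1 from −∞ to ∞.
Recall ∫₀^∞ ξ^m e^(−ξ/β) dξ = m!·β^(m+1), carrying out the integral gives A² · b.
So A² = (b)^(−1).
With b = 3.11: A² = 0.3215 and A = 0.5670.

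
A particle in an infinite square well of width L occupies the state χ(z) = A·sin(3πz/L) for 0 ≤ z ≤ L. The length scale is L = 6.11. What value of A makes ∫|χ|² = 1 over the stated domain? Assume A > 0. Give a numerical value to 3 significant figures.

Require ∫ |χ|² dz = 1 over the whole domain.
Using sin²θ = (1 − cos 2θ)/2, carrying out the integral gives A² · L/2.
Hence A² = 1/[L/2].
Plugging in L = 6.11 yields A = 0.5721.

A ≈ 0.572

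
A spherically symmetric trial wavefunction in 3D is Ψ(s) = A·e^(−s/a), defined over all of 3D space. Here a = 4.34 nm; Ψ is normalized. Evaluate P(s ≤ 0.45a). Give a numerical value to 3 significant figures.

P ≈ 0.0629

P = ∫ |Ψ|² 4πs² ds over s ≤ 0.45a.
Normalization gives A² = 1/(π·a^3).
In terms of u = s/a (A², 4π and the length scale all cancel between numerator and denominator), P = [∫_{0}^{0.45} u^2·e^(-2·u) du] / [∫_{0}^{∞} u^2·e^(-2·u) du].
With ∫ u^2·e^(-2·u) du = -(2·u^2 + 2·u + 1)·e^(-2·u)/4 + C, the region integral is 1/4 - 461·e^(-9/10)/800 and the full one is 1/4.
This evaluates to P = 0.06286.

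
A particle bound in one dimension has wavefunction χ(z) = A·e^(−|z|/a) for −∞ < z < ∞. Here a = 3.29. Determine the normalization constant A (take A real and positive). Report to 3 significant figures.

A ≈ 0.551

We need A² ∫|f|² dz = 1, taking the integral from −∞ to ∞.
With χ = A·e^(−|z|/a), the integral evaluates to A²·[a].
Plugging in a = 3.29 yields A = 0.5513.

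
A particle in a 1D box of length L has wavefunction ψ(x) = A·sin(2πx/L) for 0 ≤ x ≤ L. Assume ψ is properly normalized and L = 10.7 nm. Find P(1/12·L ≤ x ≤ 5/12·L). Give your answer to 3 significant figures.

P ≈ 0.471

The probability is P = ∫ |ψ|² dx over [1/12·L, 5/12·L].
With A² fixed by ∫|ψ|² = 1, i.e. A² = (L/2)^(−1), substitute and integrate.
Let u = x/L; then A² and the length scale cancel, so P = ∫_{1/12}^{5/12} sin(2·π·u)^2 du ÷ ∫_{0}^{1} sin(2·π·u)^2 du.
An antiderivative of sin(2·π·u)^2 is u/2 - sin(4·π·u)/(8·π); evaluating from 1/12 to 5/12 gives √(3)/(8·π) + 1/6, while the full integral is 1/2.
Taking the ratio, P = (√(3)/4 + π/3)/π.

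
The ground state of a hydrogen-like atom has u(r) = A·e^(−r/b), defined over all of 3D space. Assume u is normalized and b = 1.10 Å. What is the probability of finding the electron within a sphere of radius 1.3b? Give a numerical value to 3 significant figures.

P ≈ 0.482

P = ∫ |u|² 4πr² dr over r ≤ 1.3b.
A² is fixed by ∫₀^∞ 4πr²|u|² dr = 1, i.e. A² = (π·b^3)^(−1).
Substituting t = r/b, A², 4π and the length scale all cancel in the ratio: P = ∫_{0}^{1.3} t^2·e^(-2·t) dt / ∫_{0}^{∞} t^2·e^(-2·t) dt.
An antiderivative of t^2·e^(-2·t) is -(2·t^2 + 2·t + 1)·e^(-2·t)/4; evaluating from 0 to 1.3 gives 1/4 - 349·e^(-13/5)/200, while the full integral is 1/4.
Taking the ratio yields P = 0.4816.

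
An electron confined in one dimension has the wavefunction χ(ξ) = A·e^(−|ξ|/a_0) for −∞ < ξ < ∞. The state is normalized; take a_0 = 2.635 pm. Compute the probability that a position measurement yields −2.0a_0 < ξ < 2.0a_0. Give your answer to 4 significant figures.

|χ|² is the probability density, so P = ∫_{−2.0a_0}^{2.0a_0} |χ|² dξ.
The normalization integral ∫|χ|²dξ over the whole domain equals a_0·A², and A² cancels in the ratio.
Both integrals are even about ξ = 0, so only the ξ ≥ 0 halves are needed (the factors of 2 cancel). In terms of u = ξ/a_0 (A² and the length scale cancel between numerator and denominator), P = [∫_{0}^{2.0} e^(-2·u) du] / [∫_{0}^{∞} e^(-2·u) du].
Using ∫ e^(-2·u) du = -e^(-2·u)/2, the numerator is 1/2 - e^(-4)/2 and the denominator is 1/2.
The result is P = 0.98168.

P ≈ 0.9817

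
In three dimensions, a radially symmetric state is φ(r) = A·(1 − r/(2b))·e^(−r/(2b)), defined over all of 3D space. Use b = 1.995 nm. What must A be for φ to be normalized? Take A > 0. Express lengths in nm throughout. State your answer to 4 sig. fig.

The normalization condition is ∫|φ|² 4πr² dr = 1 from 0 to ∞.
With φ = A·(1 − r/(2b))·e^(−r/(2b)), the integral evaluates to A²·[8·π·b^3].
Substituting b = 1.995 gives A² = 0.0050111, so A = 0.070789.

A ≈ 0.07079 nm^(-3/2)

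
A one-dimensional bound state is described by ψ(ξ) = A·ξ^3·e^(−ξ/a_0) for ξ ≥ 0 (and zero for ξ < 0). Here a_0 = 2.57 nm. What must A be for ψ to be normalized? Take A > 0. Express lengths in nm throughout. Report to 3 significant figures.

A ≈ 0.0155 nm^(-7/2)

We need A² ∫|f|² dξ = 1, taking the integral from 0 to ∞.
The integral (without the A² prefactor) comes out to 45·a_0^7/8.
So A² = (45·a_0^7/8)^(−1).
With a_0 = 2.57: A² = 0.0002401 and A = 0.01549.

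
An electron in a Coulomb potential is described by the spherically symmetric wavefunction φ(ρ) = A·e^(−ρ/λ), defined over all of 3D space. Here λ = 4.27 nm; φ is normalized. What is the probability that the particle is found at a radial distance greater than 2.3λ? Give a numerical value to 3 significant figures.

With dV = 4πρ²dρ, the probability is ∫|φ|² dV over ρ > 2.3λ.
The full normalization integral is A²·[π·λ^3] = 1, fixing A².
In terms of u = ρ/λ (A², 4π and the length scale all cancel between numerator and denominator), P = [∫_{2.3}^{∞} u^2·e^(-2·u) du] / [∫_{0}^{∞} u^2·e^(-2·u) du].
An antiderivative of u^2·e^(-2·u) is -(2·u^2 + 2·u + 1)·e^(-2·u)/4; evaluating from 2.3 to ∞ gives 809·e^(-23/5)/200, while the full integral is 1/4.
Taking the ratio yields P = 0.1626.

P ≈ 0.163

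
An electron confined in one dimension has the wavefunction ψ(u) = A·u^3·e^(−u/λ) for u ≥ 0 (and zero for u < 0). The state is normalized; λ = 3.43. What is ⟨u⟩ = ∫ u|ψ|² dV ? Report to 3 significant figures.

By definition ⟨u⟩ = ∫ u |ψ(u)|² du.
Since the A² factors cancel between numerator and denominator, ⟨u⟩ = 7·λ/2.
With λ = 3.43, ⟨u⟩ = 12.01.

⟨u⟩ ≈ 12.0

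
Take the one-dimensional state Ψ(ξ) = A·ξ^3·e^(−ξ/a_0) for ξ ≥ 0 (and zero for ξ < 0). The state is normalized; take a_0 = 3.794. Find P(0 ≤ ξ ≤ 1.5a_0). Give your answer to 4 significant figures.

The probability is P = ∫ |Ψ|² dξ over [0, 1.5a_0].
With A² fixed by ∫|Ψ|² = 1, i.e. A² = (45·a_0^7/8)^(−1), substitute and integrate.
In terms of u = ξ/a_0 (A² and the length scale cancel between numerator and denominator), P = [∫_{0}^{1.5} u^6·e^(-2·u) du] / [∫_{0}^{∞} u^6·e^(-2·u) du].
Using ∫ u^6·e^(-2·u) du = -(4·u^6 + 12·u^5 + 30·u^4 + 60·u^3 + 90·u^2 + 90·u + 45)·e^(-2·u)/8, the numerator is ≈ 0.188486 and the denominator is 45/8.
Taking the ratio, P = 0.033509.

P ≈ 0.03351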